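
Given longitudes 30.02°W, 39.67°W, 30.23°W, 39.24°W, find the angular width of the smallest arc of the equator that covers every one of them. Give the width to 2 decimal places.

Sort the longitudes: -39.67°, -39.24°, -30.23°, -30.02°.
Eastward gaps between consecutive values (wrapping around): 0.43°, 9.01°, 0.21°, 350.35°.
Largest gap = 350.35° ⇒ minimal covering band is its complement: 360° − 350.35° = 9.65°.
Band runs from -39.67° eastward to -30.02°.

9.65°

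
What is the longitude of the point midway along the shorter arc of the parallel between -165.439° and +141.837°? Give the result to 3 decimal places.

Signed shortest Δλ from -165.439° to +141.837° is -52.724°.
Midpoint longitude = -165.439° + (-52.724°)/2 = -165.439° − 26.362° = -191.801°.
Normalise into (−180°, 180°]: +168.199°.
(The naïve average (-165.439 + +141.837)/2 = -11.801° is on the wrong side of the globe.)

+168.199°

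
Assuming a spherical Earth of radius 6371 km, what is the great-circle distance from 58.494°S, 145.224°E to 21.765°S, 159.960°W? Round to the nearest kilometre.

5941 km

Δλ = -159.960 − 145.224 = -305.184°; wrapped into (−180°, 180°]: 54.816°.
Δφ = -21.765 − -58.494 = 36.729°.
a = sin²(Δφ/2) + cos φ₁ · cos φ₂ · sin²(Δλ/2) = 0.202105.
c = 2·atan2(√a, √(1−a)) = 0.93255 rad → d = 6371·c ≈ 5941.26 km.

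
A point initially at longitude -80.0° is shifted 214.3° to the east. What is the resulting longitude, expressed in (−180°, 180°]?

Start at -80.0°; shift +214.3° → +134.3°.
+134.3° already lies in (−180°, 180°].

+134.3°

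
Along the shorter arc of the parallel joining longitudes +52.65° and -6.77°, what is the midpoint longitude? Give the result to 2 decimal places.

Signed shortest Δλ from +52.65° to -6.77° is -59.42°.
Midpoint longitude = +52.65° + (-59.42°)/2 = +52.65° − 29.71° = +22.94°.

+22.94°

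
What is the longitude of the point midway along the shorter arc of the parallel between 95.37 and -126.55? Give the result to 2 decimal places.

+164.41°

Signed shortest Δλ from +95.37° to -126.55° is +138.08°.
Midpoint longitude = +95.37° + (+138.08°)/2 = +95.37° + 69.04° = +164.41°.
(The naïve average (+95.37 + -126.55)/2 = -15.59° is on the wrong side of the globe.)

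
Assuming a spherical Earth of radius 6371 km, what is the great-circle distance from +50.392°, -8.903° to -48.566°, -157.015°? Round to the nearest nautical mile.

Δλ = -157.015 − -8.903 = -148.112°.
Δφ = -48.566 − 50.392 = -98.958°.
a = sin²(Δφ/2) + cos φ₁ · cos φ₂ · sin²(Δλ/2) = 0.967911.
c = 2·atan2(√a, √(1−a)) = 2.78138 rad → d = 6371·c ≈ 17720.16 km ≈ 9568.12 nmi.

9568 nmi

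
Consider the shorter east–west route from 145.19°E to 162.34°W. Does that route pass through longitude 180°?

Yes

Naïve |-162.34 − 145.19| = 307.53° > 180°, so the shorter arc goes the other way round — across 180°.
Signed shortest Δλ = ((-162.34 − 145.19 + 180) mod 360) − 180 = 52.47°.
Going east by 52.47° from +145.19° passes through 180° before reaching -162.34°.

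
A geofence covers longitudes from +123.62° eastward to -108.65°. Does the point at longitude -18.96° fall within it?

Band width going east from +123.62° to -108.65°: ((-108.65 − 123.62) mod 360) = 127.73°.
Offset of -18.96° east of the west edge: ((-18.96 − 123.62) mod 360) = 217.42°.
217.42° > 127.73° ⇒ outside.

No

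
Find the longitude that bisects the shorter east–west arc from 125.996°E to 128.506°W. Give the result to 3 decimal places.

Signed shortest Δλ from +125.996° to -128.506° is +105.498°.
Midpoint longitude = +125.996° + (+105.498°)/2 = +125.996° + 52.749° = +178.745°.
(The naïve average (+125.996 + -128.506)/2 = -1.255° is on the wrong side of the globe.)

178.745°E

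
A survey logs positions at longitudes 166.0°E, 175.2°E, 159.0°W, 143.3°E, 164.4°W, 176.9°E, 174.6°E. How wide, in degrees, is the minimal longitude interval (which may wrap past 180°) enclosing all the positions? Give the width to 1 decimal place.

57.7°

Sort the longitudes: -164.4°, -159.0°, +143.3°, +166.0°, +174.6°, +175.2°, +176.9°.
Eastward gaps between consecutive values (wrapping around): 5.4°, 302.3°, 22.7°, 8.6°, 0.6°, 1.7°, 18.7°.
Largest gap = 302.3° ⇒ minimal covering band is its complement: 360° − 302.3° = 57.7°.
Band runs from +143.3° eastward to -159.0°, crossing the antimeridian.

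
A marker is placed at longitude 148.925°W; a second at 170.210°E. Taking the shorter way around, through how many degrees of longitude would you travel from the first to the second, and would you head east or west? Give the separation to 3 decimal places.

Raw difference: 170.210 − -148.925 = 319.135°.
Normalise into (−180°, 180°]: 319.135° − 360° = -40.865°.
Negative ⇒ the second point lies to the west; separation 40.865°.

40.865° west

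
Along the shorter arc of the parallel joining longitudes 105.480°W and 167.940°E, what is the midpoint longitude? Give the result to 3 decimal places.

Signed shortest Δλ from -105.480° to +167.940° is -86.580°.
Midpoint longitude = -105.480° + (-86.580°)/2 = -105.480° − 43.290° = -148.770°.
(The naïve average (-105.480 + +167.940)/2 = 31.23° is on the wrong side of the globe.)

148.770°W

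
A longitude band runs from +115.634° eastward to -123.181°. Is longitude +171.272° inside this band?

Yes

Band width going east from +115.634° to -123.181°: ((-123.181 − 115.634) mod 360) = 121.185°.
Offset of +171.272° east of the west edge: ((171.272 − 115.634) mod 360) = 55.638°.
55.638° ≤ 121.185° ⇒ inside.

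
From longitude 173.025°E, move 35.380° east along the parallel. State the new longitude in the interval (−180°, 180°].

Start at +173.025°; shift +35.380° → +208.405°.
+208.405° lies outside (−180°, 180°]; subtract 360° → -151.595°.

151.595°W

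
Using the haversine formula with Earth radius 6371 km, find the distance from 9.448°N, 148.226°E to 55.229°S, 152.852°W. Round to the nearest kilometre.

Δλ = -152.852 − 148.226 = -301.078°; wrapped into (−180°, 180°]: 58.922°.
Δφ = -55.229 − 9.448 = -64.677°.
a = sin²(Δφ/2) + cos φ₁ · cos φ₂ · sin²(Δλ/2) = 0.422222.
c = 2·atan2(√a, √(1−a)) = 1.41461 rad → d = 6371·c ≈ 9012.46 km.

9012 km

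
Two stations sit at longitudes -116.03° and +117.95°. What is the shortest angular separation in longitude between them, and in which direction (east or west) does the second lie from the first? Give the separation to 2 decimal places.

126.02° west

Raw difference: 117.95 − -116.03 = 233.98°.
Normalise into (−180°, 180°]: 233.98° − 360° = -126.02°.
Negative ⇒ the second point lies to the west; separation 126.02°.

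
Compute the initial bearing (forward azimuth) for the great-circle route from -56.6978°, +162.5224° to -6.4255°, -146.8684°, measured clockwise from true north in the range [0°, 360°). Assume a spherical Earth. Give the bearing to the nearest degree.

59°

Δλ = -146.8684 − 162.5224 = -309.3908°; wrapped into (−180°, 180°]: 50.6092°.
θ = atan2( sin Δλ · cos φ₂ , cos φ₁ · sin φ₂ − sin φ₁ · cos φ₂ · cos Δλ )
  = atan2(0.76798, 0.46562) = 58.772° → normalised to [0°, 360°): 58.772°.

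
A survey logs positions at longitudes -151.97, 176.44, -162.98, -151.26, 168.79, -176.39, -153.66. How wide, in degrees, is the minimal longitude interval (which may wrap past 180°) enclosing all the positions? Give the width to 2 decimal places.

Sort the longitudes: -176.39°, -162.98°, -153.66°, -151.97°, -151.26°, +168.79°, +176.44°.
Eastward gaps between consecutive values (wrapping around): 13.41°, 9.32°, 1.69°, 0.71°, 320.05°, 7.65°, 7.17°.
Largest gap = 320.05° ⇒ minimal covering band is its complement: 360° − 320.05° = 39.95°.
Band runs from +168.79° eastward to -151.26°, crossing the antimeridian.

39.95°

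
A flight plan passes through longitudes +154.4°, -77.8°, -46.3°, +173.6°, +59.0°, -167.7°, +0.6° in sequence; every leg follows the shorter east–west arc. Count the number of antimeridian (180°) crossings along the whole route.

3

Leg 1: +154.4° → -77.8°, shortest Δλ = 127.8° (east) — crosses 180°.
Leg 2: -77.8° → -46.3°, shortest Δλ = 31.5° (east) — does not cross 180°.
Leg 3: -46.3° → +173.6°, shortest Δλ = -140.1° (west) — crosses 180°.
Leg 4: +173.6° → +59.0°, shortest Δλ = -114.6° (west) — does not cross 180°.
Leg 5: +59.0° → -167.7°, shortest Δλ = 133.3° (east) — crosses 180°.
Leg 6: -167.7° → +0.6°, shortest Δλ = 168.3° (east) — does not cross 180°.
Total crossings: 3.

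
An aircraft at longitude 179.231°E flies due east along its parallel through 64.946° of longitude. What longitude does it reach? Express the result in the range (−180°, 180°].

Start at +179.231°; shift +64.946° → +244.177°.
+244.177° lies outside (−180°, 180°]; subtract 360° → -115.823°.

115.823°W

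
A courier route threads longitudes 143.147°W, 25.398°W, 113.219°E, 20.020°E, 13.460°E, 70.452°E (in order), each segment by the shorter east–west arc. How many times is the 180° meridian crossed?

Leg 1: -143.147° → -25.398°, shortest Δλ = 117.749° (east) — does not cross 180°.
Leg 2: -25.398° → +113.219°, shortest Δλ = 138.617° (east) — does not cross 180°.
Leg 3: +113.219° → +20.020°, shortest Δλ = -93.199° (west) — does not cross 180°.
Leg 4: +20.020° → +13.460°, shortest Δλ = -6.56° (west) — does not cross 180°.
Leg 5: +13.460° → +70.452°, shortest Δλ = 56.992° (east) — does not cross 180°.
Total crossings: 0.

0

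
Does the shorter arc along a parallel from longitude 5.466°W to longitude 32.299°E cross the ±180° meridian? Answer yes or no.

No

Signed shortest Δλ = ((32.299 − -5.466 + 180) mod 360) − 180 = 37.765°.
Going east by 37.765° from -5.466° reaches +32.299° without touching 180°.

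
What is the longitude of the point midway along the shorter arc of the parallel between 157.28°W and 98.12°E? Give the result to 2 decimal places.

150.42°E

Signed shortest Δλ from -157.28° to +98.12° is -104.60°.
Midpoint longitude = -157.28° + (-104.60°)/2 = -157.28° − 52.30° = -209.58°.
Normalise into (−180°, 180°]: +150.42°.
(The naïve average (-157.28 + +98.12)/2 = -29.58° is on the wrong side of the globe.)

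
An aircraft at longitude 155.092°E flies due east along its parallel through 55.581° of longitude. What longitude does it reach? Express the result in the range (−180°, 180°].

Start at +155.092°; shift +55.581° → +210.673°.
+210.673° lies outside (−180°, 180°]; subtract 360° → -149.327°.

149.327°W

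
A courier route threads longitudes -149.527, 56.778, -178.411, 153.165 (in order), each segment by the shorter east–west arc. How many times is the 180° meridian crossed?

Leg 1: -149.527° → +56.778°, shortest Δλ = -153.695° (west) — crosses 180°.
Leg 2: +56.778° → -178.411°, shortest Δλ = 124.811° (east) — crosses 180°.
Leg 3: -178.411° → +153.165°, shortest Δλ = -28.424° (west) — crosses 180°.
Total crossings: 3.

3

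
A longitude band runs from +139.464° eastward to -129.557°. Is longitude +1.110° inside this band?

No

Band width going east from +139.464° to -129.557°: ((-129.557 − 139.464) mod 360) = 90.979°.
Offset of +1.110° east of the west edge: ((1.110 − 139.464) mod 360) = 221.646°.
221.646° > 90.979° ⇒ outside.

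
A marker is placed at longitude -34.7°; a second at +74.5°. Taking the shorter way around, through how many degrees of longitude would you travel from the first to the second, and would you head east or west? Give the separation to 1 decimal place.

109.2° east

Raw difference: 74.5 − -34.7 = 109.2°.
Normalise into (−180°, 180°]: 109.2° stays 109.2°.
Positive ⇒ the second point lies to the east; separation 109.2°.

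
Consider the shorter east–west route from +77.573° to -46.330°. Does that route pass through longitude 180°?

No

Signed shortest Δλ = ((-46.330 − 77.573 + 180) mod 360) − 180 = -123.903°.
Going west by 123.903° from +77.573° reaches -46.330° without touching 180°.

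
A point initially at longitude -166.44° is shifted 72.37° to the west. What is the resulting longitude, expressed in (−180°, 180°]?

+121.19°

Start at -166.44°; shift −72.37° → -238.81°.
-238.81° lies outside (−180°, 180°]; add 360° → +121.19°.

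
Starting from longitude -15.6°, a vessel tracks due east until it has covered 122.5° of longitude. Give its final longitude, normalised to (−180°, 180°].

Start at -15.6°; shift +122.5° → +106.9°.
+106.9° already lies in (−180°, 180°].

+106.9°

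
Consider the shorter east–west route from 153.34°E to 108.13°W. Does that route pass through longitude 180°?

Yes

Naïve |-108.13 − 153.34| = 261.47° > 180°, so the shorter arc goes the other way round — across 180°.
Signed shortest Δλ = ((-108.13 − 153.34 + 180) mod 360) − 180 = 98.53°.
Going east by 98.53° from +153.34° passes through 180° before reaching -108.13°.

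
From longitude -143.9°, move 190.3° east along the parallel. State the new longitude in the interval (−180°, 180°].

+46.4°

Start at -143.9°; shift +190.3° → +46.4°.
+46.4° already lies in (−180°, 180°].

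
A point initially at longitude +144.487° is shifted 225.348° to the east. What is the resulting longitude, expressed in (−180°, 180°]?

Start at +144.487°; shift +225.348° → +369.835°.
+369.835° lies outside (−180°, 180°]; subtract 360° → +9.835°.

+9.835°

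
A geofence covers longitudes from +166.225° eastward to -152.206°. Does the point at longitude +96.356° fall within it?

Band width going east from +166.225° to -152.206°: ((-152.206 − 166.225) mod 360) = 41.569°.
Offset of +96.356° east of the west edge: ((96.356 − 166.225) mod 360) = 290.131°.
290.131° > 41.569° ⇒ outside.

No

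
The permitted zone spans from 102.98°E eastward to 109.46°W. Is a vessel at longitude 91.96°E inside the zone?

Band width going east from +102.98° to -109.46°: ((-109.46 − 102.98) mod 360) = 147.56°.
Offset of +91.96° east of the west edge: ((91.96 − 102.98) mod 360) = 348.98°.
348.98° > 147.56° ⇒ outside.

No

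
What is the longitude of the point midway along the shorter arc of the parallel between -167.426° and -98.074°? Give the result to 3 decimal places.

-132.750°

Signed shortest Δλ from -167.426° to -98.074° is +69.352°.
Midpoint longitude = -167.426° + (+69.352°)/2 = -167.426° + 34.676° = -132.750°.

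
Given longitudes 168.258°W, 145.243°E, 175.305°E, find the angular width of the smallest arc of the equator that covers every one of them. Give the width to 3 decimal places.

46.499°

Sort the longitudes: -168.258°, +145.243°, +175.305°.
Eastward gaps between consecutive values (wrapping around): 313.501°, 30.062°, 16.437°.
Largest gap = 313.501° ⇒ minimal covering band is its complement: 360° − 313.501° = 46.499°.
Band runs from +145.243° eastward to -168.258°, crossing the antimeridian.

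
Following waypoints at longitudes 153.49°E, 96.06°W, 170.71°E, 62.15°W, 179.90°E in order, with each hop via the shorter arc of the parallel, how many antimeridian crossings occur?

Leg 1: +153.49° → -96.06°, shortest Δλ = 110.45° (east) — crosses 180°.
Leg 2: -96.06° → +170.71°, shortest Δλ = -93.23° (west) — crosses 180°.
Leg 3: +170.71° → -62.15°, shortest Δλ = 127.14° (east) — crosses 180°.
Leg 4: -62.15° → +179.90°, shortest Δλ = -117.95° (west) — crosses 180°.
Total crossings: 4.

4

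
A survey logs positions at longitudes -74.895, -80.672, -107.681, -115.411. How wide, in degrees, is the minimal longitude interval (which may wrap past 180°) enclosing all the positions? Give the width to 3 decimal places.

Sort the longitudes: -115.411°, -107.681°, -80.672°, -74.895°.
Eastward gaps between consecutive values (wrapping around): 7.730°, 27.009°, 5.777°, 319.484°.
Largest gap = 319.484° ⇒ minimal covering band is its complement: 360° − 319.484° = 40.516°.
Band runs from -115.411° eastward to -74.895°.

40.516°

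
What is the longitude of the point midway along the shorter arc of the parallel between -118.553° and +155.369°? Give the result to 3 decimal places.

Signed shortest Δλ from -118.553° to +155.369° is -86.078°.
Midpoint longitude = -118.553° + (-86.078°)/2 = -118.553° − 43.039° = -161.592°.
(The naïve average (-118.553 + +155.369)/2 = 18.408° is on the wrong side of the globe.)

-161.592°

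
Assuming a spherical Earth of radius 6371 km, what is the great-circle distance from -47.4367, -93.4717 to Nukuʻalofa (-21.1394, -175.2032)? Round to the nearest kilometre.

Δλ = -175.2032 − -93.4717 = -81.7315°.
Δφ = -21.1394 − -47.4367 = 26.2973°.
a = sin²(Δφ/2) + cos φ₁ · cos φ₂ · sin²(Δλ/2) = 0.321825.
c = 2·atan2(√a, √(1−a)) = 1.20644 rad → d = 6371·c ≈ 7686.21 km.

7686 km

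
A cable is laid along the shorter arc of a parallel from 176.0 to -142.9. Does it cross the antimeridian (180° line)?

Yes

Naïve |-142.9 − 176.0| = 318.9° > 180°, so the shorter arc goes the other way round — across 180°.
Signed shortest Δλ = ((-142.9 − 176.0 + 180) mod 360) − 180 = 41.1°.
Going east by 41.1° from +176.0° passes through 180° before reaching -142.9°.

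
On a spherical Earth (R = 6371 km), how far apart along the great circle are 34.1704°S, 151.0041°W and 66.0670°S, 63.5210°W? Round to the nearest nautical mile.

Δλ = -63.5210 − -151.0041 = 87.4831°.
Δφ = -66.0670 − -34.1704 = -31.8966°.
a = sin²(Δφ/2) + cos φ₁ · cos φ₂ · sin²(Δλ/2) = 0.235948.
c = 2·atan2(√a, √(1−a)) = 1.01443 rad → d = 6371·c ≈ 6462.93 km ≈ 3489.70 nmi.

3490 nmi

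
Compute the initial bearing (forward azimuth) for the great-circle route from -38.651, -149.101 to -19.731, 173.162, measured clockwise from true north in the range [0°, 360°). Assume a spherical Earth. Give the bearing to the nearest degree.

Δλ = 173.162 − -149.101 = 322.263°; wrapped into (−180°, 180°]: -37.737°.
θ = atan2( sin Δλ · cos φ₂ , cos φ₁ · sin φ₂ − sin φ₁ · cos φ₂ · cos Δλ )
  = atan2(-0.57610, 0.20127) = -70.742° → normalised to [0°, 360°): 289.258°.

289°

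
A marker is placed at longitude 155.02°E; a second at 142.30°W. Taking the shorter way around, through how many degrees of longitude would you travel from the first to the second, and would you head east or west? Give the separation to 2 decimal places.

Raw difference: -142.30 − 155.02 = -297.32°.
Normalise into (−180°, 180°]: -297.32° + 360° = 62.68°.
Positive ⇒ the second point lies to the east; separation 62.68°.

62.68° east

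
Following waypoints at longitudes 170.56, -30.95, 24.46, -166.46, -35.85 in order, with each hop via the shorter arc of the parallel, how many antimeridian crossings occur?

Leg 1: +170.56° → -30.95°, shortest Δλ = 158.49° (east) — crosses 180°.
Leg 2: -30.95° → +24.46°, shortest Δλ = 55.41° (east) — does not cross 180°.
Leg 3: +24.46° → -166.46°, shortest Δλ = 169.08° (east) — crosses 180°.
Leg 4: -166.46° → -35.85°, shortest Δλ = 130.61° (east) — does not cross 180°.
Total crossings: 2.

2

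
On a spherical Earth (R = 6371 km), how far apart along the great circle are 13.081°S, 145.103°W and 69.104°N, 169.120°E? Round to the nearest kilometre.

9811 km

Δλ = 169.120 − -145.103 = 314.223°; wrapped into (−180°, 180°]: -45.777°.
Δφ = 69.104 − -13.081 = 82.185°.
a = sin²(Δφ/2) + cos φ₁ · cos φ₂ · sin²(Δλ/2) = 0.484568.
c = 2·atan2(√a, √(1−a)) = 1.53993 rad → d = 6371·c ≈ 9810.87 km.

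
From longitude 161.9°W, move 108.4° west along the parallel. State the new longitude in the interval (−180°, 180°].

89.7°E

Start at -161.9°; shift −108.4° → -270.3°.
-270.3° lies outside (−180°, 180°]; add 360° → +89.7°.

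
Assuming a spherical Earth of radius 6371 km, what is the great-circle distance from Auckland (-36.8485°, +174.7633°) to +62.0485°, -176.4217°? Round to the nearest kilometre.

Δλ = -176.4217 − 174.7633 = -351.1850°; wrapped into (−180°, 180°]: 8.8150°.
Δφ = 62.0485 − -36.8485 = 98.8970°.
a = sin²(Δφ/2) + cos φ₁ · cos φ₂ · sin²(Δλ/2) = 0.579545.
c = 2·atan2(√a, √(1−a)) = 1.73056 rad → d = 6371·c ≈ 11025.42 km.

11025 km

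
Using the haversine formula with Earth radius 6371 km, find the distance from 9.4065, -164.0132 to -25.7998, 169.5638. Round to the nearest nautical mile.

Δλ = 169.5638 − -164.0132 = 333.5770°; wrapped into (−180°, 180°]: -26.4230°.
Δφ = -25.7998 − 9.4065 = -35.2063°.
a = sin²(Δφ/2) + cos φ₁ · cos φ₂ · sin²(Δλ/2) = 0.137854.
c = 2·atan2(√a, √(1−a)) = 0.76079 rad → d = 6371·c ≈ 4846.98 km ≈ 2617.16 nmi.

2617 nmi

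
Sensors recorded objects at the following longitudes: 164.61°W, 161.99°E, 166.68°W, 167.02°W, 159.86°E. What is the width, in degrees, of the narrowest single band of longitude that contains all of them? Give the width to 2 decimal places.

Sort the longitudes: -167.02°, -166.68°, -164.61°, +159.86°, +161.99°.
Eastward gaps between consecutive values (wrapping around): 0.34°, 2.07°, 324.47°, 2.13°, 30.99°.
Largest gap = 324.47° ⇒ minimal covering band is its complement: 360° − 324.47° = 35.53°.
Band runs from +159.86° eastward to -164.61°, crossing the antimeridian.

35.53°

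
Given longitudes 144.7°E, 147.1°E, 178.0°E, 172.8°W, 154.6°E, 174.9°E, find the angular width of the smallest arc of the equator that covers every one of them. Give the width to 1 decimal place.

Sort the longitudes: -172.8°, +144.7°, +147.1°, +154.6°, +174.9°, +178.0°.
Eastward gaps between consecutive values (wrapping around): 317.5°, 2.4°, 7.5°, 20.3°, 3.1°, 9.2°.
Largest gap = 317.5° ⇒ minimal covering band is its complement: 360° − 317.5° = 42.5°.
Band runs from +144.7° eastward to -172.8°, crossing the antimeridian.

42.5°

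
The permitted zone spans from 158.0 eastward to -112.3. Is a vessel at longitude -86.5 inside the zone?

Band width going east from +158.0° to -112.3°: ((-112.3 − 158.0) mod 360) = 89.7°.
Offset of -86.5° east of the west edge: ((-86.5 − 158.0) mod 360) = 115.5°.
115.5° > 89.7° ⇒ outside.

No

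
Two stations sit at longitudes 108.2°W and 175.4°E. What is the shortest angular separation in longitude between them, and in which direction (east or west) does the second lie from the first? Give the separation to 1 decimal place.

76.4° west

Raw difference: 175.4 − -108.2 = 283.6°.
Normalise into (−180°, 180°]: 283.6° − 360° = -76.4°.
Negative ⇒ the second point lies to the west; separation 76.4°.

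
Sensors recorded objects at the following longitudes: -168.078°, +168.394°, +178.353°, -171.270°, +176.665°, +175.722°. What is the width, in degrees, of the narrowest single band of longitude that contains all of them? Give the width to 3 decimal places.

23.528°

Sort the longitudes: -171.270°, -168.078°, +168.394°, +175.722°, +176.665°, +178.353°.
Eastward gaps between consecutive values (wrapping around): 3.192°, 336.472°, 7.328°, 0.943°, 1.688°, 10.377°.
Largest gap = 336.472° ⇒ minimal covering band is its complement: 360° − 336.472° = 23.528°.
Band runs from +168.394° eastward to -168.078°, crossing the antimeridian.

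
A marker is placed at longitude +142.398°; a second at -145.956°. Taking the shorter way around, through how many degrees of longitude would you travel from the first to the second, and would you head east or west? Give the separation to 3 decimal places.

Raw difference: -145.956 − 142.398 = -288.354°.
Normalise into (−180°, 180°]: -288.354° + 360° = 71.646°.
Positive ⇒ the second point lies to the east; separation 71.646°.

71.646° east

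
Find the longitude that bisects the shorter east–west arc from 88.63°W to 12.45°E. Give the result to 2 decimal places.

Signed shortest Δλ from -88.63° to +12.45° is +101.08°.
Midpoint longitude = -88.63° + (+101.08°)/2 = -88.63° + 50.54° = -38.09°.

38.09°W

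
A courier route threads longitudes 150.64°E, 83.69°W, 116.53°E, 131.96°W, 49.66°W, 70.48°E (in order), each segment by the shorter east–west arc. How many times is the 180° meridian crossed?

Leg 1: +150.64° → -83.69°, shortest Δλ = 125.67° (east) — crosses 180°.
Leg 2: -83.69° → +116.53°, shortest Δλ = -159.78° (west) — crosses 180°.
Leg 3: +116.53° → -131.96°, shortest Δλ = 111.51° (east) — crosses 180°.
Leg 4: -131.96° → -49.66°, shortest Δλ = 82.3° (east) — does not cross 180°.
Leg 5: -49.66° → +70.48°, shortest Δλ = 120.14° (east) — does not cross 180°.
Total crossings: 3.

3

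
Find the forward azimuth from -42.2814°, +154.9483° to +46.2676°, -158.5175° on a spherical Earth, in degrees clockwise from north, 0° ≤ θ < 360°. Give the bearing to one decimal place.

30.4°

Δλ = -158.5175 − 154.9483 = -313.4658°; wrapped into (−180°, 180°]: 46.5342°.
θ = atan2( sin Δλ · cos φ₂ , cos φ₁ · sin φ₂ − sin φ₁ · cos φ₂ · cos Δλ )
  = atan2(0.50173, 0.85454) = 30.419° → normalised to [0°, 360°): 30.419°.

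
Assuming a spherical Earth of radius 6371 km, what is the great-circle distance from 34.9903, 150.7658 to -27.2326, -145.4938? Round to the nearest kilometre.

Δλ = -145.4938 − 150.7658 = -296.2596°; wrapped into (−180°, 180°]: 63.7404°.
Δφ = -27.2326 − 34.9903 = -62.2229°.
a = sin²(Δφ/2) + cos φ₁ · cos φ₂ · sin²(Δλ/2) = 0.470058.
c = 2·atan2(√a, √(1−a)) = 1.51088 rad → d = 6371·c ≈ 9625.80 km.

9626 km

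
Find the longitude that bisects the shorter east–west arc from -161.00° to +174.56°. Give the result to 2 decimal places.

-173.22°

Signed shortest Δλ from -161.00° to +174.56° is -24.44°.
Midpoint longitude = -161.00° + (-24.44°)/2 = -161.00° − 12.22° = -173.22°.
(The naïve average (-161.00 + +174.56)/2 = 6.78° is on the wrong side of the globe.)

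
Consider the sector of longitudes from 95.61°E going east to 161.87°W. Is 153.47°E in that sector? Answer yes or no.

Band width going east from +95.61° to -161.87°: ((-161.87 − 95.61) mod 360) = 102.52°.
Offset of +153.47° east of the west edge: ((153.47 − 95.61) mod 360) = 57.86°.
57.86° ≤ 102.52° ⇒ inside.

Yes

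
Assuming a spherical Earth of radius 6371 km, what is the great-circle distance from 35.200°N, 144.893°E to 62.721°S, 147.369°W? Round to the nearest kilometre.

12425 km

Δλ = -147.369 − 144.893 = -292.262°; wrapped into (−180°, 180°]: 67.738°.
Δφ = -62.721 − 35.200 = -97.921°.
a = sin²(Δφ/2) + cos φ₁ · cos φ₂ · sin²(Δλ/2) = 0.685221.
c = 2·atan2(√a, √(1−a)) = 1.95028 rad → d = 6371·c ≈ 12425.24 km.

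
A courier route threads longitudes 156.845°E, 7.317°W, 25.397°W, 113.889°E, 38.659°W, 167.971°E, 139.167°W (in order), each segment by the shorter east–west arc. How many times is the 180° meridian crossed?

2

Leg 1: +156.845° → -7.317°, shortest Δλ = -164.162° (west) — does not cross 180°.
Leg 2: -7.317° → -25.397°, shortest Δλ = -18.08° (west) — does not cross 180°.
Leg 3: -25.397° → +113.889°, shortest Δλ = 139.286° (east) — does not cross 180°.
Leg 4: +113.889° → -38.659°, shortest Δλ = -152.548° (west) — does not cross 180°.
Leg 5: -38.659° → +167.971°, shortest Δλ = -153.37° (west) — crosses 180°.
Leg 6: +167.971° → -139.167°, shortest Δλ = 52.862° (east) — crosses 180°.
Total crossings: 2.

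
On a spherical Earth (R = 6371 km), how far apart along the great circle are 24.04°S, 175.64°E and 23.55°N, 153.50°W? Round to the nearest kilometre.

6252 km

Δλ = -153.50 − 175.64 = -329.14°; wrapped into (−180°, 180°]: 30.86°.
Δφ = 23.55 − -24.04 = 47.59°.
a = sin²(Δφ/2) + cos φ₁ · cos φ₂ · sin²(Δλ/2) = 0.222048.
c = 2·atan2(√a, √(1−a)) = 0.98135 rad → d = 6371·c ≈ 6252.16 km.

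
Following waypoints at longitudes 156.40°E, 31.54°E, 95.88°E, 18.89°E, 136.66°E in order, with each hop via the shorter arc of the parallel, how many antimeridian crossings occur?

Leg 1: +156.40° → +31.54°, shortest Δλ = -124.86° (west) — does not cross 180°.
Leg 2: +31.54° → +95.88°, shortest Δλ = 64.34° (east) — does not cross 180°.
Leg 3: +95.88° → +18.89°, shortest Δλ = -76.99° (west) — does not cross 180°.
Leg 4: +18.89° → +136.66°, shortest Δλ = 117.77° (east) — does not cross 180°.
Total crossings: 0.

0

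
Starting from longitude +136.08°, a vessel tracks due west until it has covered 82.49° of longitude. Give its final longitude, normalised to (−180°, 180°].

+53.59°

Start at +136.08°; shift −82.49° → +53.59°.
+53.59° already lies in (−180°, 180°].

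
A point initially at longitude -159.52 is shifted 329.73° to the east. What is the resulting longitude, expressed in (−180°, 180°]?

+170.21°

Start at -159.52°; shift +329.73° → +170.21°.
+170.21° already lies in (−180°, 180°].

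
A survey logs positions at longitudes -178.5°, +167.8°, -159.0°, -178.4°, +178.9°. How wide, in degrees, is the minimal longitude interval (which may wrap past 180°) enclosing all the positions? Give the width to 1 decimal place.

Sort the longitudes: -178.5°, -178.4°, -159.0°, +167.8°, +178.9°.
Eastward gaps between consecutive values (wrapping around): 0.1°, 19.4°, 326.8°, 11.1°, 2.6°.
Largest gap = 326.8° ⇒ minimal covering band is its complement: 360° − 326.8° = 33.2°.
Band runs from +167.8° eastward to -159.0°, crossing the antimeridian.

33.2°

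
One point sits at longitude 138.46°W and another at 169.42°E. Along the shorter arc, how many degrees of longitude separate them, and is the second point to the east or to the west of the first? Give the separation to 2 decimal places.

Raw difference: 169.42 − -138.46 = 307.88°.
Normalise into (−180°, 180°]: 307.88° − 360° = -52.12°.
Negative ⇒ the second point lies to the west; separation 52.12°.

52.12° west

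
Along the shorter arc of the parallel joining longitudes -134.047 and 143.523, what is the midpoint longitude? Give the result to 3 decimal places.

-175.262°

Signed shortest Δλ from -134.047° to +143.523° is -82.430°.
Midpoint longitude = -134.047° + (-82.430°)/2 = -134.047° − 41.215° = -175.262°.
(The naïve average (-134.047 + +143.523)/2 = 4.738° is on the wrong side of the globe.)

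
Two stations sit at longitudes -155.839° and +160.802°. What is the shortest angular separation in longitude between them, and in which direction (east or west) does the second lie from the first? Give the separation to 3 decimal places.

Raw difference: 160.802 − -155.839 = 316.641°.
Normalise into (−180°, 180°]: 316.641° − 360° = -43.359°.
Negative ⇒ the second point lies to the west; separation 43.359°.

43.359° west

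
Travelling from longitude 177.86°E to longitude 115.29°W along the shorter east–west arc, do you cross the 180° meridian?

Naïve |-115.29 − 177.86| = 293.15° > 180°, so the shorter arc goes the other way round — across 180°.
Signed shortest Δλ = ((-115.29 − 177.86 + 180) mod 360) − 180 = 66.85°.
Going east by 66.85° from +177.86° passes through 180° before reaching -115.29°.

Yes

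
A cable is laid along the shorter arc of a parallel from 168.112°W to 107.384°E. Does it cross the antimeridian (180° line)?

Naïve |107.384 − -168.112| = 275.496° > 180°, so the shorter arc goes the other way round — across 180°.
Signed shortest Δλ = ((107.384 − -168.112 + 180) mod 360) − 180 = -84.504°.
Going west by 84.504° from -168.112° passes through 180° before reaching +107.384°.

Yes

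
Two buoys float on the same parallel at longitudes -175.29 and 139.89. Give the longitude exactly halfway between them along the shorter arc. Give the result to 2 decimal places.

+162.30°

Signed shortest Δλ from -175.29° to +139.89° is -44.82°.
Midpoint longitude = -175.29° + (-44.82°)/2 = -175.29° − 22.41° = -197.70°.
Normalise into (−180°, 180°]: +162.30°.
(The naïve average (-175.29 + +139.89)/2 = -17.7° is on the wrong side of the globe.)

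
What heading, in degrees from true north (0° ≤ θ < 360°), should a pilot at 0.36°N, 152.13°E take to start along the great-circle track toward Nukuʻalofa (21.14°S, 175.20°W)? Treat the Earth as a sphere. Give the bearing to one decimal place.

Δλ = -175.20 − 152.13 = -327.33°; wrapped into (−180°, 180°]: 32.67°.
θ = atan2( sin Δλ · cos φ₂ , cos φ₁ · sin φ₂ − sin φ₁ · cos φ₂ · cos Δλ )
  = atan2(0.50347, -0.36557) = 125.984° → normalised to [0°, 360°): 125.984°.

126.0°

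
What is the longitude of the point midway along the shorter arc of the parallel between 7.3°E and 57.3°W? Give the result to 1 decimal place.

25.0°W

Signed shortest Δλ from +7.3° to -57.3° is -64.6°.
Midpoint longitude = +7.3° + (-64.6°)/2 = +7.3° − 32.3° = -25.0°.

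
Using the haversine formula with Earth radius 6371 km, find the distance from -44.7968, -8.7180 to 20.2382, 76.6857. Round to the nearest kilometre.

11228 km

Δλ = 76.6857 − -8.7180 = 85.4037°.
Δφ = 20.2382 − -44.7968 = 65.0350°.
a = sin²(Δφ/2) + cos φ₁ · cos φ₂ · sin²(Δλ/2) = 0.595191.
c = 2·atan2(√a, √(1−a)) = 1.76235 rad → d = 6371·c ≈ 11227.92 km.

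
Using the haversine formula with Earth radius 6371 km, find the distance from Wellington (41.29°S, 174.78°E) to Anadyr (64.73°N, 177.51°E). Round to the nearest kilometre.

11791 km

Δλ = 177.51 − 174.78 = 2.73°.
Δφ = 64.73 − -41.29 = 106.02°.
a = sin²(Δφ/2) + cos φ₁ · cos φ₂ · sin²(Δλ/2) = 0.638168.
c = 2·atan2(√a, √(1−a)) = 1.85078 rad → d = 6371·c ≈ 11791.30 km.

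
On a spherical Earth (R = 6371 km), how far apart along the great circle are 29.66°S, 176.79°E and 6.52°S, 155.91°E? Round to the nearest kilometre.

Δλ = 155.91 − 176.79 = -20.88°.
Δφ = -6.52 − -29.66 = 23.14°.
a = sin²(Δφ/2) + cos φ₁ · cos φ₂ · sin²(Δλ/2) = 0.068575.
c = 2·atan2(√a, √(1−a)) = 0.52992 rad → d = 6371·c ≈ 3376.09 km.

3376 km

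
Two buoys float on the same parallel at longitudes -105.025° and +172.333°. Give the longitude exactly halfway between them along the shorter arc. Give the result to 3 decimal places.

Signed shortest Δλ from -105.025° to +172.333° is -82.642°.
Midpoint longitude = -105.025° + (-82.642°)/2 = -105.025° − 41.321° = -146.346°.
(The naïve average (-105.025 + +172.333)/2 = 33.654° is on the wrong side of the globe.)

-146.346°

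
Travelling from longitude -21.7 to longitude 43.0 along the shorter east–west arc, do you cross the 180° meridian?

Signed shortest Δλ = ((43.0 − -21.7 + 180) mod 360) − 180 = 64.7°.
Going east by 64.7° from -21.7° reaches +43.0° without touching 180°.

No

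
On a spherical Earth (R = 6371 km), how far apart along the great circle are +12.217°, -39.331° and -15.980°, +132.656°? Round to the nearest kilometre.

Δλ = 132.656 − -39.331 = 171.987°.
Δφ = -15.980 − 12.217 = -28.197°.
a = sin²(Δφ/2) + cos φ₁ · cos φ₂ · sin²(Δλ/2) = 0.994335.
c = 2·atan2(√a, √(1−a)) = 2.99092 rad → d = 6371·c ≈ 19055.15 km.

19055 km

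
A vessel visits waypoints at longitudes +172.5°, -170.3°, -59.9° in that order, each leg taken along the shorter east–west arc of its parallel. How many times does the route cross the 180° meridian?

1

Leg 1: +172.5° → -170.3°, shortest Δλ = 17.2° (east) — crosses 180°.
Leg 2: -170.3° → -59.9°, shortest Δλ = 110.4° (east) — does not cross 180°.
Total crossings: 1.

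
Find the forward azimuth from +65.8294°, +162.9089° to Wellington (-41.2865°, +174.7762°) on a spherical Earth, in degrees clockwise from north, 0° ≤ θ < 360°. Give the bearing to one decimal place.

Δλ = 174.7762 − 162.9089 = 11.8673°.
θ = atan2( sin Δλ · cos φ₂ , cos φ₁ · sin φ₂ − sin φ₁ · cos φ₂ · cos Δλ )
  = atan2(0.15453, -0.94106) = 170.675° → normalised to [0°, 360°): 170.675°.

170.7°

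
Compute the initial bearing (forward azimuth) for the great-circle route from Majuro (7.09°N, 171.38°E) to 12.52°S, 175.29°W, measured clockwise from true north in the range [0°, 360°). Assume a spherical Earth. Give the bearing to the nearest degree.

146°

Δλ = -175.29 − 171.38 = -346.67°; wrapped into (−180°, 180°]: 13.33°.
θ = atan2( sin Δλ · cos φ₂ , cos φ₁ · sin φ₂ − sin φ₁ · cos φ₂ · cos Δλ )
  = atan2(0.22508, -0.33237) = 145.895° → normalised to [0°, 360°): 145.895°.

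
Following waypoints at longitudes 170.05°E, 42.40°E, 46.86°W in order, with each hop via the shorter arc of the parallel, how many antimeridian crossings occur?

0

Leg 1: +170.05° → +42.40°, shortest Δλ = -127.65° (west) — does not cross 180°.
Leg 2: +42.40° → -46.86°, shortest Δλ = -89.26° (west) — does not cross 180°.
Total crossings: 0.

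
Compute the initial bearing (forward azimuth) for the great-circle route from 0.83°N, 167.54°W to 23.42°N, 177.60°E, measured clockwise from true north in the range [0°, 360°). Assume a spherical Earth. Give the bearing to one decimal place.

Δλ = 177.60 − -167.54 = 345.14°; wrapped into (−180°, 180°]: -14.86°.
θ = atan2( sin Δλ · cos φ₂ , cos φ₁ · sin φ₂ − sin φ₁ · cos φ₂ · cos Δλ )
  = atan2(-0.23533, 0.38458) = -31.463° → normalised to [0°, 360°): 328.537°.

328.5°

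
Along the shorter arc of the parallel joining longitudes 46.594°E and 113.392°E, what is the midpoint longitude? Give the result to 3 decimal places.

79.993°E

Signed shortest Δλ from +46.594° to +113.392° is +66.798°.
Midpoint longitude = +46.594° + (+66.798°)/2 = +46.594° + 33.399° = +79.993°.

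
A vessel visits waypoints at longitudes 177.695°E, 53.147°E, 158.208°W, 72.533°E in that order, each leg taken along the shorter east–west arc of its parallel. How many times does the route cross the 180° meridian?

2

Leg 1: +177.695° → +53.147°, shortest Δλ = -124.548° (west) — does not cross 180°.
Leg 2: +53.147° → -158.208°, shortest Δλ = 148.645° (east) — crosses 180°.
Leg 3: -158.208° → +72.533°, shortest Δλ = -129.259° (west) — crosses 180°.
Total crossings: 2.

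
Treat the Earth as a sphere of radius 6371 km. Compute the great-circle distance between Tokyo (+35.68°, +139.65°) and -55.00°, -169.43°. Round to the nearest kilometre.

Δλ = -169.43 − 139.65 = -309.08°; wrapped into (−180°, 180°]: 50.92°.
Δφ = -55.00 − 35.68 = -90.68°.
a = sin²(Δφ/2) + cos φ₁ · cos φ₂ · sin²(Δλ/2) = 0.592033.
c = 2·atan2(√a, √(1−a)) = 1.75592 rad → d = 6371·c ≈ 11186.95 km.

11187 km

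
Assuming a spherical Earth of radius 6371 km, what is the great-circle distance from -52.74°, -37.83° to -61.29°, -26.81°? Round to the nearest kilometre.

1158 km

Δλ = -26.81 − -37.83 = 11.02°.
Δφ = -61.29 − -52.74 = -8.55°.
a = sin²(Δφ/2) + cos φ₁ · cos φ₂ · sin²(Δλ/2) = 0.008238.
c = 2·atan2(√a, √(1−a)) = 0.18178 rad → d = 6371·c ≈ 1158.11 km.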